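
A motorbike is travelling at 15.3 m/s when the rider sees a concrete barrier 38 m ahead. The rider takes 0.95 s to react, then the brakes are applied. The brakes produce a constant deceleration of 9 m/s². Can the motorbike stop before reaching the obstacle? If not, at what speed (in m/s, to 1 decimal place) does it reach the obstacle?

Yes — it stops about 10.5 m short of the obstacle, so it never reaches it

Reaction distance = 15.3000 × 0.95 = 14.535 m.
Braking distance = v²/(2a) = 234.090 / 18.000 = 13.005 m.
Total stopping distance = 14.535 + 13.005 = 27.540 m, vs 38 m available — it stops with 38 − 27.540 = 10.460 m to spare.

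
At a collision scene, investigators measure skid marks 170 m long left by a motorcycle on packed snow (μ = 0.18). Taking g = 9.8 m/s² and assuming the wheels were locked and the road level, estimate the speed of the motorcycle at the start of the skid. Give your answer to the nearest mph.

Initial speed ≈ 55 mph

Deceleration a = μg = 0.18 × 9.8 = 1.764 m/s².
v = √(2a·d) = √(2 × 1.764 × 170) = √599.760 = 24.4900 m/s.
= 24.4900 ÷ 0.44704 = 54.783 mph.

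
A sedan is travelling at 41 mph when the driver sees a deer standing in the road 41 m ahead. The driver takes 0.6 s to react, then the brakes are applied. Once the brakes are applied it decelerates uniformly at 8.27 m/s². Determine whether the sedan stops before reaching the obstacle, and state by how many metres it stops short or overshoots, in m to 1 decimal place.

41 mph × 0.44704 = 18.3286 m/s.
Reaction distance = 18.3286 × 0.6 = 10.997 m.
Braking distance = v²/(2a) = 335.938 / 16.540 = 20.311 m.
Total stopping distance = 10.997 + 20.311 = 31.308 m, vs 41 m available — it stops with 41 − 31.308 = 9.692 m to spare.

Yes — it stops 9.7 m short of the obstacle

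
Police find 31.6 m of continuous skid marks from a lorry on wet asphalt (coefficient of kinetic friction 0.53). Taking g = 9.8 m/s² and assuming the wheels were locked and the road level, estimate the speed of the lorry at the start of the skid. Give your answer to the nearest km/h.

Initial speed ≈ 65 km/h

Deceleration a = μg = 0.53 × 9.8 = 5.194 m/s².
v = √(2a·d) = √(2 × 5.194 × 31.6) = √328.261 = 18.1180 m/s.
= 18.1180 × 3.6 = 65.225 km/h.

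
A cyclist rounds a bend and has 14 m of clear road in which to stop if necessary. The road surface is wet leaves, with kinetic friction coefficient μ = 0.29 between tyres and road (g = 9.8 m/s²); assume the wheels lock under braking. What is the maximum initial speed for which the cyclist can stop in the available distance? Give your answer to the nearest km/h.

Maximum speed ≈ 32 km/h

a = μg = 0.29 × 9.8 = 2.842 m/s².
v²/(2a) = d ⇒ v = √(2 × 2.842 × 14) = √79.58 = 8.9208 m/s.
8.9208 m/s × 3.6 = 32.115 km/h.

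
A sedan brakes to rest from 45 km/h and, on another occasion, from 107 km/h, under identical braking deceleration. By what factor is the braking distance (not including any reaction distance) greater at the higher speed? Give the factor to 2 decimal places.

Braking distance d = v²/(2a), so with a fixed, d ∝ v².
Factor = (107/45)² = 2.3778² = 5.6539.

Factor ≈ 5.65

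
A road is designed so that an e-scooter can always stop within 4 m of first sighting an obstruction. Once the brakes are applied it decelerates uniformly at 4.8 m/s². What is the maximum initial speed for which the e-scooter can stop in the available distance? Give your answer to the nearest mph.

v²/(2a) = d ⇒ v = √(2 × 4.800 × 4) = √38.40 = 6.1968 m/s.
6.1968 m/s ÷ 0.44704 = 13.862 mph.

Maximum speed ≈ 14 mph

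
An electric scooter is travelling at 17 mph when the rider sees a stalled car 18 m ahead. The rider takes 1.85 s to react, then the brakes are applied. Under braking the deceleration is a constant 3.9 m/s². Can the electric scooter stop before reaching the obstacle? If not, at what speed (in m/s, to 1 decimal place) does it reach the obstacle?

No — it strikes the obstacle at 5.2 m/s

17 mph × 0.44704 = 7.5997 m/s.
Reaction distance = 7.5997 × 1.85 = 14.059 m.
Braking distance needed to stop: v²/(2a) = 57.755 / 7.800 = 7.404 m, so total needed = 14.059 + 7.404 = 21.463 m > 18 m — it cannot stop.
Distance remaining when braking begins: 18 − 14.059 = 3.941 m.
v² = v₀² − 2a·d = 57.755 − 2 × 3.900 × 3.941 = 27.015 m²/s².
v = √27.015 = 5.198 m/s.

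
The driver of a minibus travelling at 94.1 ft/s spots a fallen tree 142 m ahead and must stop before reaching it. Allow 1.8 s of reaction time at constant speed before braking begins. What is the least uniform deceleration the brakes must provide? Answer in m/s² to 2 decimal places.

Required deceleration ≈ 4.55 m/s²

94.1 ft/s × 0.3048 = 28.6817 m/s.
Distance covered during reaction = 28.6817 × 1.8 = 51.627 m.
Distance available for braking: 142 − 51.627 = 90.373 m.
v² = 2a·d ⇒ a = v²/(2d) = 28.6817² / (2 × 90.373) = 822.640 / 180.746 = 4.5514 m/s².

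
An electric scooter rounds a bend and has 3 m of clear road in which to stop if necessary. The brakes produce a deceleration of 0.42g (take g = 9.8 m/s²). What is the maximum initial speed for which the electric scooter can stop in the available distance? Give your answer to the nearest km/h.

a = 0.42 × 9.8 = 4.116 m/s².
v²/(2a) = d ⇒ v = √(2 × 4.116 × 3) = √24.70 = 4.9699 m/s.
4.9699 m/s × 3.6 = 17.892 km/h.

Maximum speed ≈ 18 km/h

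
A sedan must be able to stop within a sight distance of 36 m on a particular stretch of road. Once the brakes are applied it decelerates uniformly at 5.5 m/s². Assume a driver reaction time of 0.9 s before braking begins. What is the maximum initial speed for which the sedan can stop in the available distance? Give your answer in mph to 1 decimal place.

Stopping distance: v·t_r + v²/(2a) = 36 with t_r = 0.9 s and a = 5.500 m/s².
So v² + 9.900 v − 396.00 = 0.
Positive root: v = −a·t_r + √((a·t_r)² + 2a·d) = −4.950 + √(24.503 + 396.00) = 15.5562 m/s.
15.5562 m/s ÷ 0.44704 = 34.798 mph.

Maximum speed ≈ 34.8 mph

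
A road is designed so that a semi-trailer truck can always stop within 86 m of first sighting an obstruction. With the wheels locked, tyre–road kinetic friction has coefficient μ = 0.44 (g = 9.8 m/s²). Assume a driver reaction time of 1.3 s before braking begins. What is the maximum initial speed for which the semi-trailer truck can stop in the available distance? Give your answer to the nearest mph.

a = μg = 0.44 × 9.8 = 4.312 m/s².
Stopping distance: v·t_r + v²/(2a) = 86 with t_r = 1.3 s and a = 4.312 m/s².
So v² + 11.211 v − 741.66 = 0.
Positive root: v = −a·t_r + √((a·t_r)² + 2a·d) = −5.606 + √(31.427 + 741.66) = 22.1984 m/s.
22.1984 m/s ÷ 0.44704 = 49.656 mph.

Maximum speed ≈ 50 mph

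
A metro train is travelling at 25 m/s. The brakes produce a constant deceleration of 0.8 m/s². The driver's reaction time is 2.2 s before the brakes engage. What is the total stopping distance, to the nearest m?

Reaction distance = v·t_r = 25.0000 × 2.2 = 55.000 m.
Braking distance = v²/(2a) = 25.0000² / (2 × 0.800) = 625.000 / 1.600 = 390.625 m.
Total = 55.000 + 390.625 = 445.625 m.

Total stopping distance ≈ 446 m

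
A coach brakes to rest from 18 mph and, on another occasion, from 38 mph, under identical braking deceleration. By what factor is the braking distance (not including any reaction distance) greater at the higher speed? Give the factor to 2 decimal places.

Braking distance d = v²/(2a), so with a fixed, d ∝ v².
Factor = (38/18)² = 2.1111² = 4.4567.

Factor ≈ 4.46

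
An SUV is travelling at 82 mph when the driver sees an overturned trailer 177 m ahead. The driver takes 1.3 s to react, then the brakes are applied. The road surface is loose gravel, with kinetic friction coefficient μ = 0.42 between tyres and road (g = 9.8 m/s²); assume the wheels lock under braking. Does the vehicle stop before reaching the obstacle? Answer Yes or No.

82 mph × 0.44704 = 36.6573 m/s.
a = μg = 0.42 × 9.8 = 4.116 m/s².
Reaction distance = 36.6573 × 1.3 = 47.654 m.
Braking distance = v²/(2a) = 1343.758 / 8.232 = 163.236 m.
Total stopping distance = 47.654 + 163.236 = 210.890 m, vs 177 m available — it cannot stop in time and overshoots by 210.890 − 177 = 33.890 m.

No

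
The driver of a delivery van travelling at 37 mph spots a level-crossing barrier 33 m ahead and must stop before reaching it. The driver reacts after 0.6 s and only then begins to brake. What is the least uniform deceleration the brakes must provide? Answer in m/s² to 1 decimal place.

37 mph × 0.44704 = 16.5405 m/s.
Distance covered during reaction = 16.5405 × 0.6 = 9.924 m.
Distance available for braking: 33 − 9.924 = 23.076 m.
v² = 2a·d ⇒ a = v²/(2d) = 16.5405² / (2 × 23.076) = 273.588 / 46.152 = 5.9280 m/s².

Required deceleration ≈ 5.9 m/s²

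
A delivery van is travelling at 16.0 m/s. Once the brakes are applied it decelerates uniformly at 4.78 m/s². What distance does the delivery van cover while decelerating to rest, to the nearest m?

Braking distance ≈ 27 m

Braking distance = v²/(2a) = 16.0000² / (2 × 4.780) = 256.000 / 9.560 = 26.778 m.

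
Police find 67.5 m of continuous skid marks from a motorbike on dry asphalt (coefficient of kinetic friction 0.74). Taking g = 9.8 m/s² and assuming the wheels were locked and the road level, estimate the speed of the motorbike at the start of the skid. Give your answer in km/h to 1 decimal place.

Initial speed ≈ 112.6 km/h

Deceleration a = μg = 0.74 × 9.8 = 7.252 m/s².
v = √(2a·d) = √(2 × 7.252 × 67.5) = √979.020 = 31.2893 m/s.
= 31.2893 × 3.6 = 112.641 km/h.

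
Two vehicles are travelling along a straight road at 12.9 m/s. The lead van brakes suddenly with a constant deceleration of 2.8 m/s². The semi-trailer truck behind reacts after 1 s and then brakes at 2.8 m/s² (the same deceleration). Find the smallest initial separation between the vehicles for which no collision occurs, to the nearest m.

Leader travels v²/(2a_L) = 166.410 / 5.600 = 29.716 m before stopping.
Follower covers v·t_r = 12.9000 × 1 = 12.900 m while reacting, then v²/(2a_F) = 166.410 / 5.600 = 29.716 m while braking, for a total of 12.900 + 29.716 = 42.616 m.
Since a_F ≤ a_L and the follower starts braking later, the follower is never slower than the leader, so the closest approach is when both have stopped.
Minimum gap = 42.616 − 29.716 = 12.900 m.

Minimum gap ≈ 13 m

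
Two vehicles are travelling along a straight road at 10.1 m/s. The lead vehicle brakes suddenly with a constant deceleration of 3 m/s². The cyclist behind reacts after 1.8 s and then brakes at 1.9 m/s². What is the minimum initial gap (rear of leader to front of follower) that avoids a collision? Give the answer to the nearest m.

Minimum gap ≈ 28 m

Leader travels v²/(2a_L) = 102.010 / 6.000 = 17.002 m before stopping.
Follower covers v·t_r = 10.1000 × 1.8 = 18.180 m while reacting, then v²/(2a_F) = 102.010 / 3.800 = 26.845 m while braking, for a total of 18.180 + 26.845 = 45.025 m.
Since a_F ≤ a_L and the follower starts braking later, the follower is never slower than the leader, so the closest approach is when both have stopped.
Minimum gap = 45.025 − 17.002 = 28.023 m.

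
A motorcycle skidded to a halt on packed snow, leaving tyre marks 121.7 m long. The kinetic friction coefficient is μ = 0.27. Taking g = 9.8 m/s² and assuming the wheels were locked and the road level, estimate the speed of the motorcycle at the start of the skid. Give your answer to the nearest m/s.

Initial speed ≈ 25 m/s

Deceleration a = μg = 0.27 × 9.8 = 2.646 m/s².
v = √(2a·d) = √(2 × 2.646 × 121.7) = √644.036 = 25.3779 m/s.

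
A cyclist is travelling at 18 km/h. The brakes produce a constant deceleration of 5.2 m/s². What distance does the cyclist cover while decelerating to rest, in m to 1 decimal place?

18 km/h ÷ 3.6 = 5.0000 m/s.
Braking distance = v²/(2a) = 5.0000² / (2 × 5.200) = 25.000 / 10.400 = 2.404 m.

Braking distance ≈ 2.4 m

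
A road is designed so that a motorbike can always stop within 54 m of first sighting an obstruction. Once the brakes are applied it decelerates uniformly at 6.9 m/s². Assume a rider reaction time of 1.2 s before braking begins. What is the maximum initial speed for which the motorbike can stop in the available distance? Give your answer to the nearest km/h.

Maximum speed ≈ 73 km/h

Stopping distance: v·t_r + v²/(2a) = 54 with t_r = 1.2 s and a = 6.900 m/s².
So v² + 16.560 v − 745.20 = 0.
Positive root: v = −a·t_r + √((a·t_r)² + 2a·d) = −8.280 + √(68.558 + 745.20) = 20.2464 m/s.
20.2464 m/s × 3.6 = 72.887 km/h.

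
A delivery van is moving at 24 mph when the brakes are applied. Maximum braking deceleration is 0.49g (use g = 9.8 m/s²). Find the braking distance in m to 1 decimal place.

Braking distance ≈ 12.0 m

24 mph × 0.44704 = 10.7290 m/s.
a = 0.49 × 9.8 = 4.802 m/s².
Braking distance = v²/(2a) = 10.7290² / (2 × 4.802) = 115.111 / 9.604 = 11.986 m.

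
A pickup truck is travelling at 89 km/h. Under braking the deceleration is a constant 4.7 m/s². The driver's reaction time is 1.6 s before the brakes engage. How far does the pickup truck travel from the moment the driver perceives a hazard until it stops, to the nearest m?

89 km/h ÷ 3.6 = 24.7222 m/s.
Reaction distance = v·t_r = 24.7222 × 1.6 = 39.556 m.
Braking distance = v²/(2a) = 24.7222² / (2 × 4.700) = 611.187 / 9.400 = 65.020 m.
Total = 39.556 + 65.020 = 104.576 m.

Total stopping distance ≈ 105 m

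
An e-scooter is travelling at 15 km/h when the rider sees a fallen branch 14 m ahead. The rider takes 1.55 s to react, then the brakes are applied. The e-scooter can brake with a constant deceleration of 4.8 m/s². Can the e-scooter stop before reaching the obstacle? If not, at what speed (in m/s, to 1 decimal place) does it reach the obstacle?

15 km/h ÷ 3.6 = 4.1667 m/s.
Reaction distance = 4.1667 × 1.55 = 6.458 m.
Braking distance = v²/(2a) = 17.361 / 9.600 = 1.808 m.
Total stopping distance = 6.458 + 1.808 = 8.266 m, vs 14 m available — it stops with 14 − 8.266 = 5.734 m to spare.

Yes — it stops about 5.7 m short of the obstacle, so it never reaches it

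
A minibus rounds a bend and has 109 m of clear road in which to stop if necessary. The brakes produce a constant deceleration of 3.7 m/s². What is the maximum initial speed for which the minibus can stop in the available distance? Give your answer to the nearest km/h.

v²/(2a) = d ⇒ v = √(2 × 3.700 × 109) = √806.60 = 28.4007 m/s.
28.4007 m/s × 3.6 = 102.243 km/h.

Maximum speed ≈ 102 km/h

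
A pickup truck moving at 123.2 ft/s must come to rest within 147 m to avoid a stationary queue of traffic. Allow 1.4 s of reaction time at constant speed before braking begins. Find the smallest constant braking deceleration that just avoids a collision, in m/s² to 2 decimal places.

Required deceleration ≈ 7.47 m/s²

123.2 ft/s × 0.3048 = 37.5514 m/s.
Distance covered during reaction = 37.5514 × 1.4 = 52.572 m.
Distance available for braking: 147 − 52.572 = 94.428 m.
v² = 2a·d ⇒ a = v²/(2d) = 37.5514² / (2 × 94.428) = 1410.108 / 188.856 = 7.4666 m/s².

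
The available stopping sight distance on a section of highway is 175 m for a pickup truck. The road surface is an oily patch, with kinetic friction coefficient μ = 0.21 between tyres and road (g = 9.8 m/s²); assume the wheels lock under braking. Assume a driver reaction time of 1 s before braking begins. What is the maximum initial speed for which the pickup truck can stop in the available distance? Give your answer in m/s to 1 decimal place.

a = μg = 0.21 × 9.8 = 2.058 m/s².
Stopping distance: v·t_r + v²/(2a) = 175 with t_r = 1 s and a = 2.058 m/s².
So v² + 4.116 v − 720.30 = 0.
Positive root: v = −a·t_r + √((a·t_r)² + 2a·d) = −2.058 + √(4.235 + 720.30) = 24.8592 m/s.

Maximum speed ≈ 24.9 m/s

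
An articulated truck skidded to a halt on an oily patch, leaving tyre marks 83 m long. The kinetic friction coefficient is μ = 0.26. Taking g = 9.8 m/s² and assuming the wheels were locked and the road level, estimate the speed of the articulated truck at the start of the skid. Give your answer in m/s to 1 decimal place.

Deceleration a = μg = 0.26 × 9.8 = 2.548 m/s².
v = √(2a·d) = √(2 × 2.548 × 83) = √422.968 = 20.5662 m/s.

Initial speed ≈ 20.6 m/s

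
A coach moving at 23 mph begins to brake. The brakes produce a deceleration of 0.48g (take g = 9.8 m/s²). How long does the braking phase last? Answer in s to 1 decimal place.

Braking time ≈ 2.2 s

23 mph × 0.44704 = 10.2819 m/s.
a = 0.48 × 9.8 = 4.704 m/s².
Braking time = v/a = 10.2819 / 4.704 = 2.186 s.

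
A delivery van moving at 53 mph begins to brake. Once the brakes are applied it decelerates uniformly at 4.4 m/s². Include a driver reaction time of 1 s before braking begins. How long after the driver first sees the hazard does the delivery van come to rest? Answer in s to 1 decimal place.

53 mph × 0.44704 = 23.6931 m/s.
Braking time = v/a = 23.6931 / 4.400 = 5.385 s.
Total = 1 + 5.385 = 6.385 s.

Total time ≈ 6.4 s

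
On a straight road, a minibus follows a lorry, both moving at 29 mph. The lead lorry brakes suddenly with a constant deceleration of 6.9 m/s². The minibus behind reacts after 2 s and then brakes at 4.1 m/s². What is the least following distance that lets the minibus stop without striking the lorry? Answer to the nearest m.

Minimum gap ≈ 34 m

29 mph × 0.44704 = 12.9642 m/s.
Leader travels v²/(2a_L) = 168.070 / 13.800 = 12.179 m before stopping.
Follower covers v·t_r = 12.9642 × 2 = 25.928 m while reacting, then v²/(2a_F) = 168.070 / 8.200 = 20.496 m while braking, for a total of 25.928 + 20.496 = 46.424 m.
Since a_F ≤ a_L and the follower starts braking later, the follower is never slower than the leader, so the closest approach is when both have stopped.
Minimum gap = 46.424 − 12.179 = 34.245 m.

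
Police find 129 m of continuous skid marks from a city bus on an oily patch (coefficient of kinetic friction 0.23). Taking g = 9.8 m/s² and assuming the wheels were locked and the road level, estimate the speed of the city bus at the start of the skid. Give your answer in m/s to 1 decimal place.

Deceleration a = μg = 0.23 × 9.8 = 2.254 m/s².
v = √(2a·d) = √(2 × 2.254 × 129) = √581.532 = 24.1150 m/s.

Initial speed ≈ 24.1 m/s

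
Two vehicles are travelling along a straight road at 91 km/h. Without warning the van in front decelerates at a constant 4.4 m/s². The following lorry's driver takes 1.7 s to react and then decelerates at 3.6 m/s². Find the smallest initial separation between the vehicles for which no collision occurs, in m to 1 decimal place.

91 km/h ÷ 3.6 = 25.2778 m/s.
Leader travels v²/(2a_L) = 638.967 / 8.800 = 72.610 m before stopping.
Follower covers v·t_r = 25.2778 × 1.7 = 42.972 m while reacting, then v²/(2a_F) = 638.967 / 7.200 = 88.745 m while braking, for a total of 42.972 + 88.745 = 131.717 m.
Since a_F ≤ a_L and the follower starts braking later, the follower is never slower than the leader, so the closest approach is when both have stopped.
Minimum gap = 131.717 − 72.610 = 59.107 m.

Minimum gap ≈ 59.1 m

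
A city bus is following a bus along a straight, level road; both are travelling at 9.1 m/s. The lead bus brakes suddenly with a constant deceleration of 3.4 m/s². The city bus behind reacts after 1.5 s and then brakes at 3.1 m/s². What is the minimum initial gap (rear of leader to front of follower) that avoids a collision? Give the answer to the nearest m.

Minimum gap ≈ 15 m

Leader travels v²/(2a_L) = 82.810 / 6.800 = 12.178 m before stopping.
Follower covers v·t_r = 9.1000 × 1.5 = 13.650 m while reacting, then v²/(2a_F) = 82.810 / 6.200 = 13.356 m while braking, for a total of 13.650 + 13.356 = 27.006 m.
Since a_F ≤ a_L and the follower starts braking later, the follower is never slower than the leader, so the closest approach is when both have stopped.
Minimum gap = 27.006 − 12.178 = 14.828 m.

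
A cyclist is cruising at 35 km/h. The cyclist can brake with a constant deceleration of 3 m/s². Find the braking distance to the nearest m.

Braking distance ≈ 16 m

35 km/h ÷ 3.6 = 9.7222 m/s.
Braking distance = v²/(2a) = 9.7222² / (2 × 3.000) = 94.521 / 6.000 = 15.754 m.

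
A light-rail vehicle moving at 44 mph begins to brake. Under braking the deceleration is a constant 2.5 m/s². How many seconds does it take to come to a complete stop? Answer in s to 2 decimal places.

44 mph × 0.44704 = 19.6698 m/s.
Braking time = v/a = 19.6698 / 2.500 = 7.868 s.

Braking time ≈ 7.87 s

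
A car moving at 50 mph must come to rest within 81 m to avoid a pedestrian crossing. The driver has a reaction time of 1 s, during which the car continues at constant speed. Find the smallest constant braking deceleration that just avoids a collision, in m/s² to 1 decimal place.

Required deceleration ≈ 4.3 m/s²

50 mph × 0.44704 = 22.3520 m/s.
Distance covered during reaction = 22.3520 × 1 = 22.352 m.
Distance available for braking: 81 − 22.352 = 58.648 m.
v² = 2a·d ⇒ a = v²/(2d) = 22.3520² / (2 × 58.648) = 499.612 / 117.296 = 4.2594 m/s².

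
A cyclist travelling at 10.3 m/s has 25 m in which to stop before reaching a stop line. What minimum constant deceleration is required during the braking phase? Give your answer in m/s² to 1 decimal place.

v² = 2a·d ⇒ a = v²/(2d) = 10.3000² / (2 × 25.000) = 106.090 / 50.000 = 2.1218 m/s².

Required deceleration ≈ 2.1 m/s²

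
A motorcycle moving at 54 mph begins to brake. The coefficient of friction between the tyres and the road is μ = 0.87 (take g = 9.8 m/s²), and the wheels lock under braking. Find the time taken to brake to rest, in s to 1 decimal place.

Braking time ≈ 2.8 s

54 mph × 0.44704 = 24.1402 m/s.
a = μg = 0.87 × 9.8 = 8.526 m/s².
Braking time = v/a = 24.1402 / 8.526 = 2.831 s.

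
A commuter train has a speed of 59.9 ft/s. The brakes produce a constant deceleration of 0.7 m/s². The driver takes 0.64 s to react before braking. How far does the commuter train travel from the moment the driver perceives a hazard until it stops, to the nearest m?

Total stopping distance ≈ 250 m

59.9 ft/s × 0.3048 = 18.2575 m/s.
Reaction distance = v·t_r = 18.2575 × 0.64 = 11.685 m.
Braking distance = v²/(2a) = 18.2575² / (2 × 0.700) = 333.336 / 1.400 = 238.097 m.
Total = 11.685 + 238.097 = 249.782 m.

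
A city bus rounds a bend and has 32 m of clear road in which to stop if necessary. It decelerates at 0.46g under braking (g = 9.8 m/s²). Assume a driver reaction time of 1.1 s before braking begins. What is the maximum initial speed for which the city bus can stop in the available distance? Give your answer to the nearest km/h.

Maximum speed ≈ 46 km/h

a = 0.46 × 9.8 = 4.508 m/s².
Stopping distance: v·t_r + v²/(2a) = 32 with t_r = 1.1 s and a = 4.508 m/s².
So v² + 9.918 v − 288.51 = 0.
Positive root: v = −a·t_r + √((a·t_r)² + 2a·d) = −4.959 + √(24.592 + 288.51) = 12.7357 m/s.
12.7357 m/s × 3.6 = 45.849 km/h.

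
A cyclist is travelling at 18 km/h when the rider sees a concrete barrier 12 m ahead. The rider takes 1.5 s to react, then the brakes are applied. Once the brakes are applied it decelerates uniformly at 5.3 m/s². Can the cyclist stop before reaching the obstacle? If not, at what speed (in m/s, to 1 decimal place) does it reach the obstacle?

18 km/h ÷ 3.6 = 5.0000 m/s.
Reaction distance = 5.0000 × 1.5 = 7.500 m.
Braking distance = v²/(2a) = 25.000 / 10.600 = 2.358 m.
Total stopping distance = 7.500 + 2.358 = 9.858 m, vs 12 m available — it stops with 12 − 9.858 = 2.142 m to spare.

Yes — it stops about 2.1 m short of the obstacle, so it never reaches it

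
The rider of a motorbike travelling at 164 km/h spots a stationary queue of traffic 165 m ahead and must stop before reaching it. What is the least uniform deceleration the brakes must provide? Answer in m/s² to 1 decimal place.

164 km/h ÷ 3.6 = 45.5556 m/s.
v² = 2a·d ⇒ a = v²/(2d) = 45.5556² / (2 × 165.000) = 2075.313 / 330.000 = 6.2888 m/s².

Required deceleration ≈ 6.3 m/s²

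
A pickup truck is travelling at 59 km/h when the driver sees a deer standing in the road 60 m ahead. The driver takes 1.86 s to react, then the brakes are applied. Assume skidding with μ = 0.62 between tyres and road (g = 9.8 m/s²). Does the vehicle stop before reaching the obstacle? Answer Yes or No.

Yes

59 km/h ÷ 3.6 = 16.3889 m/s.
a = μg = 0.62 × 9.8 = 6.076 m/s².
Reaction distance = 16.3889 × 1.86 = 30.483 m.
Braking distance = v²/(2a) = 268.596 / 12.152 = 22.103 m.
Total stopping distance = 30.483 + 22.103 = 52.586 m, vs 60 m available — it stops with 60 − 52.586 = 7.414 m to spare.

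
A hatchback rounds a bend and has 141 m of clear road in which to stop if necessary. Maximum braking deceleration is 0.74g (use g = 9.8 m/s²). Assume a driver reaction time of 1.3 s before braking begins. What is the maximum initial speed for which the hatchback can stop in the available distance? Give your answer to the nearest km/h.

Maximum speed ≈ 132 km/h

a = 0.74 × 9.8 = 7.252 m/s².
Stopping distance: v·t_r + v²/(2a) = 141 with t_r = 1.3 s and a = 7.252 m/s².
So v² + 18.855 v − 2045.06 = 0.
Positive root: v = −a·t_r + √((a·t_r)² + 2a·d) = −9.428 + √(88.887 + 2045.06) = 36.7667 m/s.
36.7667 m/s × 3.6 = 132.360 km/h.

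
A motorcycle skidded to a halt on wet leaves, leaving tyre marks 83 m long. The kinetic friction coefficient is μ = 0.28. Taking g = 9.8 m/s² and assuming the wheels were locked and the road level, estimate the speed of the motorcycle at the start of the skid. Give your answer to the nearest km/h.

Initial speed ≈ 77 km/h

Deceleration a = μg = 0.28 × 9.8 = 2.744 m/s².
v = √(2a·d) = √(2 × 2.744 × 83) = √455.504 = 21.3425 m/s.
= 21.3425 × 3.6 = 76.833 km/h.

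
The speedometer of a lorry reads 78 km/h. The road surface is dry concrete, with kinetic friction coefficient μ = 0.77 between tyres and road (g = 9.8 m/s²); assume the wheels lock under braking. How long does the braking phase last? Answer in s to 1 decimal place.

Braking time ≈ 2.9 s

78 km/h ÷ 3.6 = 21.6667 m/s.
a = μg = 0.77 × 9.8 = 7.546 m/s².
Braking time = v/a = 21.6667 / 7.546 = 2.871 s.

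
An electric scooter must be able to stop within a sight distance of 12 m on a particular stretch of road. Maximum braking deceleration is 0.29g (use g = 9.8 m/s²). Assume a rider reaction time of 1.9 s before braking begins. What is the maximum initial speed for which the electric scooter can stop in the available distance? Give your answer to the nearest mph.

Maximum speed ≈ 10 mph

a = 0.29 × 9.8 = 2.842 m/s².
Stopping distance: v·t_r + v²/(2a) = 12 with t_r = 1.9 s and a = 2.842 m/s².
So v² + 10.800 v − 68.21 = 0.
Positive root: v = −a·t_r + √((a·t_r)² + 2a·d) = −5.400 + √(29.160 + 68.21) = 4.4676 m/s.
4.4676 m/s ÷ 0.44704 = 9.994 mph.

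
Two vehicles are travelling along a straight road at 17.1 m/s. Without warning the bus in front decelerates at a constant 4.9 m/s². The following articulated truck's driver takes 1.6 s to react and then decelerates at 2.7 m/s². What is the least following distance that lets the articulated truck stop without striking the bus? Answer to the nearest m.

Leader travels v²/(2a_L) = 292.410 / 9.800 = 29.838 m before stopping.
Follower covers v·t_r = 17.1000 × 1.6 = 27.360 m while reacting, then v²/(2a_F) = 292.410 / 5.400 = 54.150 m while braking, for a total of 27.360 + 54.150 = 81.510 m.
Since a_F ≤ a_L and the follower starts braking later, the follower is never slower than the leader, so the closest approach is when both have stopped.
Minimum gap = 81.510 − 29.838 = 51.672 m.

Minimum gap ≈ 52 m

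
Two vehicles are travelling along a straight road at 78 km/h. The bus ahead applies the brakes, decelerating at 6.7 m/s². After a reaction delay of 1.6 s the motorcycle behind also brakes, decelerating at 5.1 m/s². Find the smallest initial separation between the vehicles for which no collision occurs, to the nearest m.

Minimum gap ≈ 46 m

78 km/h ÷ 3.6 = 21.6667 m/s.
Leader travels v²/(2a_L) = 469.446 / 13.400 = 35.033 m before stopping.
Follower covers v·t_r = 21.6667 × 1.6 = 34.667 m while reacting, then v²/(2a_F) = 469.446 / 10.200 = 46.024 m while braking, for a total of 34.667 + 46.024 = 80.691 m.
Since a_F ≤ a_L and the follower starts braking later, the follower is never slower than the leader, so the closest approach is when both have stopped.
Minimum gap = 80.691 − 35.033 = 45.658 m.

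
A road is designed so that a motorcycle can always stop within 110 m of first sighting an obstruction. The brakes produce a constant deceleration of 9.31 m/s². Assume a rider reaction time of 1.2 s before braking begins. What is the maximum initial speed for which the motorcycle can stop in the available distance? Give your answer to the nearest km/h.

Maximum speed ≈ 128 km/h

Stopping distance: v·t_r + v²/(2a) = 110 with t_r = 1.2 s and a = 9.310 m/s².
So v² + 22.344 v − 2048.20 = 0.
Positive root: v = −a·t_r + √((a·t_r)² + 2a·d) = −11.172 + √(124.814 + 2048.20) = 35.4436 m/s.
35.4436 m/s × 3.6 = 127.597 km/h.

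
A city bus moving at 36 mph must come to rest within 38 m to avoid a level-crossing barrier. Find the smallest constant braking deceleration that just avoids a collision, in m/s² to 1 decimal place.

36 mph × 0.44704 = 16.0934 m/s.
v² = 2a·d ⇒ a = v²/(2d) = 16.0934² / (2 × 38.000) = 258.998 / 76.000 = 3.4079 m/s².

Required deceleration ≈ 3.4 m/s²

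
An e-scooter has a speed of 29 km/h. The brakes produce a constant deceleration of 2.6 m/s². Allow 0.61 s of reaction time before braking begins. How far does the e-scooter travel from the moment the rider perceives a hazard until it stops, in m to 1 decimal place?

Total stopping distance ≈ 17.4 m

29 km/h ÷ 3.6 = 8.0556 m/s.
Reaction distance = v·t_r = 8.0556 × 0.61 = 4.914 m.
Braking distance = v²/(2a) = 8.0556² / (2 × 2.600) = 64.893 / 5.200 = 12.479 m.
Total = 4.914 + 12.479 = 17.393 m.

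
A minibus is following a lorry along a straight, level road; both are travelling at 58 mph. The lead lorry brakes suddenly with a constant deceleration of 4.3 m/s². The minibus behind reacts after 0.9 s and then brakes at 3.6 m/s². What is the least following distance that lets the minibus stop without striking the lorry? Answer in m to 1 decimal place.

Minimum gap ≈ 38.5 m

58 mph × 0.44704 = 25.9283 m/s.
Leader travels v²/(2a_L) = 672.277 / 8.600 = 78.172 m before stopping.
Follower covers v·t_r = 25.9283 × 0.9 = 23.335 m while reacting, then v²/(2a_F) = 672.277 / 7.200 = 93.372 m while braking, for a total of 23.335 + 93.372 = 116.707 m.
Since a_F ≤ a_L and the follower starts braking later, the follower is never slower than the leader, so the closest approach is when both have stopped.
Minimum gap = 116.707 − 78.172 = 38.535 m.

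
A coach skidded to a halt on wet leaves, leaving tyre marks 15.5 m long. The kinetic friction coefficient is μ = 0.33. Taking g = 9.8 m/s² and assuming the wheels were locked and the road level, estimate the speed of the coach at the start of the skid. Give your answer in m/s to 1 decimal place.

Deceleration a = μg = 0.33 × 9.8 = 3.234 m/s².
v = √(2a·d) = √(2 × 3.234 × 15.5) = √100.254 = 10.0127 m/s.

Initial speed ≈ 10.0 m/s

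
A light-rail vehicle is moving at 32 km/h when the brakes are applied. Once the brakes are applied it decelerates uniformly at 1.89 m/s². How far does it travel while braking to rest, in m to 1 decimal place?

32 km/h ÷ 3.6 = 8.8889 m/s.
Braking distance = v²/(2a) = 8.8889² / (2 × 1.890) = 79.013 / 3.780 = 20.903 m.

Braking distance ≈ 20.9 m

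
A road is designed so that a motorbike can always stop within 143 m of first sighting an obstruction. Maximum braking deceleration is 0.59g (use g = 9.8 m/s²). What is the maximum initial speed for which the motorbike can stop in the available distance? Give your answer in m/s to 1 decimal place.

Maximum speed ≈ 40.7 m/s

a = 0.59 × 9.8 = 5.782 m/s².
v²/(2a) = d ⇒ v = √(2 × 5.782 × 143) = √1653.65 = 40.6651 m/s.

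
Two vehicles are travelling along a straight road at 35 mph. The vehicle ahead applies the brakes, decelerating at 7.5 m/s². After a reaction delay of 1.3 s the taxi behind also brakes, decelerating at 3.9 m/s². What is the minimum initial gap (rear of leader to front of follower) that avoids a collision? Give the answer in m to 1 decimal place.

35 mph × 0.44704 = 15.6464 m/s.
Leader travels v²/(2a_L) = 244.810 / 15.000 = 16.321 m before stopping.
Follower covers v·t_r = 15.6464 × 1.3 = 20.340 m while reacting, then v²/(2a_F) = 244.810 / 7.800 = 31.386 m while braking, for a total of 20.340 + 31.386 = 51.726 m.
Since a_F ≤ a_L and the follower starts braking later, the follower is never slower than the leader, so the closest approach is when both have stopped.
Minimum gap = 51.726 − 16.321 = 35.405 m.

Minimum gap ≈ 35.4 m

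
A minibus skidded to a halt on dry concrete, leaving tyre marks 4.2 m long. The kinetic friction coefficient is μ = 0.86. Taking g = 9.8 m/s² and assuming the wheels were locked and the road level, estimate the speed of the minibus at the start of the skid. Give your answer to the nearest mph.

Initial speed ≈ 19 mph

Deceleration a = μg = 0.86 × 9.8 = 8.428 m/s².
v = √(2a·d) = √(2 × 8.428 × 4.2) = √70.795 = 8.4140 m/s.
= 8.4140 ÷ 0.44704 = 18.822 mph.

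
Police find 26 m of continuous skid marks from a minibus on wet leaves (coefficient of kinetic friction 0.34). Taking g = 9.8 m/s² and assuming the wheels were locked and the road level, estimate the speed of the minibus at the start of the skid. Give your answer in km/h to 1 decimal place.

Deceleration a = μg = 0.34 × 9.8 = 3.332 m/s².
v = √(2a·d) = √(2 × 3.332 × 26) = √173.264 = 13.1630 m/s.
= 13.1630 × 3.6 = 47.387 km/h.

Initial speed ≈ 47.4 km/h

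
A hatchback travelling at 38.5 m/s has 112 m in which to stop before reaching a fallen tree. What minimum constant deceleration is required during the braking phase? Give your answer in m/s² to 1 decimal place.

Required deceleration ≈ 6.6 m/s²

v² = 2a·d ⇒ a = v²/(2d) = 38.5000² / (2 × 112.000) = 1482.250 / 224.000 = 6.6172 m/s².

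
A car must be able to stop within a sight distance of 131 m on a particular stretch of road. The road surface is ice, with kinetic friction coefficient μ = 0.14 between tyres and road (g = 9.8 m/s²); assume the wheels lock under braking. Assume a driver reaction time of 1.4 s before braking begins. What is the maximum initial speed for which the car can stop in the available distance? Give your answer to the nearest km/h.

Maximum speed ≈ 62 km/h

a = μg = 0.14 × 9.8 = 1.372 m/s².
Stopping distance: v·t_r + v²/(2a) = 131 with t_r = 1.4 s and a = 1.372 m/s².
So v² + 3.842 v − 359.46 = 0.
Positive root: v = −a·t_r + √((a·t_r)² + 2a·d) = −1.921 + √(3.690 + 359.46) = 17.1355 m/s.
17.1355 m/s × 3.6 = 61.688 km/h.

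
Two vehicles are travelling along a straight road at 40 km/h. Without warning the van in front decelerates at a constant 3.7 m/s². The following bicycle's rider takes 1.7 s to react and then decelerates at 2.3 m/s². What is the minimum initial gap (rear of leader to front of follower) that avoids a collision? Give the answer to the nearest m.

40 km/h ÷ 3.6 = 11.1111 m/s.
Leader travels v²/(2a_L) = 123.457 / 7.400 = 16.683 m before stopping.
Follower covers v·t_r = 11.1111 × 1.7 = 18.889 m while reacting, then v²/(2a_F) = 123.457 / 4.600 = 26.838 m while braking, for a total of 18.889 + 26.838 = 45.727 m.
Since a_F ≤ a_L and the follower starts braking later, the follower is never slower than the leader, so the closest approach is when both have stopped.
Minimum gap = 45.727 − 16.683 = 29.044 m.

Minimum gap ≈ 29 m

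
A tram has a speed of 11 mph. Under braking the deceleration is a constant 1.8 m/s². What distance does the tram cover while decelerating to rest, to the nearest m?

Braking distance ≈ 7 m

11 mph × 0.44704 = 4.9174 m/s.
Braking distance = v²/(2a) = 4.9174² / (2 × 1.800) = 24.181 / 3.600 = 6.717 m.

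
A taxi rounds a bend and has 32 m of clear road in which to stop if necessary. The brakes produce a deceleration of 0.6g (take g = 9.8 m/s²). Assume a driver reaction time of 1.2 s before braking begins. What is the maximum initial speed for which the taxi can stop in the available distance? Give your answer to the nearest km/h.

Maximum speed ≈ 49 km/h

a = 0.6 × 9.8 = 5.880 m/s².
Stopping distance: v·t_r + v²/(2a) = 32 with t_r = 1.2 s and a = 5.880 m/s².
So v² + 14.112 v − 376.32 = 0.
Positive root: v = −a·t_r + √((a·t_r)² + 2a·d) = −7.056 + √(49.787 + 376.32) = 13.5864 m/s.
13.5864 m/s × 3.6 = 48.911 km/h.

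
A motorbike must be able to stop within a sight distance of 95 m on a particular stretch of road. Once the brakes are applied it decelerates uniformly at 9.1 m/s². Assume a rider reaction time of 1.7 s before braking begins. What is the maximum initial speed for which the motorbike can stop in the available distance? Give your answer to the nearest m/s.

Stopping distance: v·t_r + v²/(2a) = 95 with t_r = 1.7 s and a = 9.100 m/s².
So v² + 30.940 v − 1729.00 = 0.
Positive root: v = −a·t_r + √((a·t_r)² + 2a·d) = −15.470 + √(239.321 + 1729.00) = 28.8958 m/s.

Maximum speed ≈ 29 m/s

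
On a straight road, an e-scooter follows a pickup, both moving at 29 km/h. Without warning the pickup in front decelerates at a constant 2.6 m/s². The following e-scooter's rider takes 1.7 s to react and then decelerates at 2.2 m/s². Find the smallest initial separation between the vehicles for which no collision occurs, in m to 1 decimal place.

29 km/h ÷ 3.6 = 8.0556 m/s.
Leader travels v²/(2a_L) = 64.893 / 5.200 = 12.479 m before stopping.
Follower covers v·t_r = 8.0556 × 1.7 = 13.695 m while reacting, then v²/(2a_F) = 64.893 / 4.400 = 14.748 m while braking, for a total of 13.695 + 14.748 = 28.443 m.
Since a_F ≤ a_L and the follower starts braking later, the follower is never slower than the leader, so the closest approach is when both have stopped.
Minimum gap = 28.443 − 12.479 = 15.964 m.

Minimum gap ≈ 16.0 m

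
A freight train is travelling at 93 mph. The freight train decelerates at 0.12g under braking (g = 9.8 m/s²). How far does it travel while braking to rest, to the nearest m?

93 mph × 0.44704 = 41.5747 m/s.
a = 0.12 × 9.8 = 1.176 m/s².
Braking distance = v²/(2a) = 41.5747² / (2 × 1.176) = 1728.456 / 2.352 = 734.888 m.

Braking distance ≈ 735 m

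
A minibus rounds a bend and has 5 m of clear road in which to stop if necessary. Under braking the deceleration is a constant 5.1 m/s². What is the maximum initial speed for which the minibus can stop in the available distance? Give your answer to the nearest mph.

v²/(2a) = d ⇒ v = √(2 × 5.100 × 5) = √51.00 = 7.1414 m/s.
7.1414 m/s ÷ 0.44704 = 15.975 mph.

Maximum speed ≈ 16 mph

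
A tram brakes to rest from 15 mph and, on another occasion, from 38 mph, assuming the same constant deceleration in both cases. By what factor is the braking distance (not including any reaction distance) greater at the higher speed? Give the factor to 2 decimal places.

Factor ≈ 6.42

Braking distance d = v²/(2a), so with a fixed, d ∝ v².
Factor = (38/15)² = 2.5333² = 6.4176.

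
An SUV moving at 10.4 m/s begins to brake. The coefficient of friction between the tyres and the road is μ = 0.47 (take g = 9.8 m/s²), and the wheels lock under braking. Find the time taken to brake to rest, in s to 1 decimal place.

a = μg = 0.47 × 9.8 = 4.606 m/s².
Braking time = v/a = 10.4000 / 4.606 = 2.258 s.

Braking time ≈ 2.3 s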